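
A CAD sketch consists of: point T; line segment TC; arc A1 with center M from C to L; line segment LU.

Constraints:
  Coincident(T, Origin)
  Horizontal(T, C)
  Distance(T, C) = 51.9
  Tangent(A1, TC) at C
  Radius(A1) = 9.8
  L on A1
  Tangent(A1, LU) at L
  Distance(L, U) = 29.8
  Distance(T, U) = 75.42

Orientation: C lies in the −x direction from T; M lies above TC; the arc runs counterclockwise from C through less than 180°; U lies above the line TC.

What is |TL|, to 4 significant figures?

47.64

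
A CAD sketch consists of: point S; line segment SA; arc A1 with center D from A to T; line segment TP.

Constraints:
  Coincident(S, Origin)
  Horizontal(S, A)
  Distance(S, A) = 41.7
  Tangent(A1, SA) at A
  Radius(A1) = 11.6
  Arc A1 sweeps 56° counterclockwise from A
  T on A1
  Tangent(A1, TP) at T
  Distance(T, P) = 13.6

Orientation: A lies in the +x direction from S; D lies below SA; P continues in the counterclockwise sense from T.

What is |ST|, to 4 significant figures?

32.49

S is at the origin; S and A share the same y with |SA| = 41.7 and A on the +x side, so A = (41.70, 0.000). Tangency of A1 to SA means the radius DA is perpendicular to SA, so D = A + (0, -11.6) = (41.70, -11.60). On A1, A sits at bearing 90° from D; a 56° counterclockwise sweep puts T at bearing 146°, so T = D + 11.6·(cos 146°, sin 146°) = (32.08, -5.113). Then |ST| = |T − S| = 32.49.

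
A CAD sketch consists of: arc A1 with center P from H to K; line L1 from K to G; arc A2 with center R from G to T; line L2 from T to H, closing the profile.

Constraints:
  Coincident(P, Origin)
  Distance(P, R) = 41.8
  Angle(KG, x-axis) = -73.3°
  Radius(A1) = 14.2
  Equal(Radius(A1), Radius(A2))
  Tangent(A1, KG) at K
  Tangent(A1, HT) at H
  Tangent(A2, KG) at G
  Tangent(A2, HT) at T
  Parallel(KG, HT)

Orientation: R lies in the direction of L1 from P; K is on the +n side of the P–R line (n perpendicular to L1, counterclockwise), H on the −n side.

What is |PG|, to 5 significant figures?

44.146

Tangency of A1 to both parallel lines with radius 14.2 puts K and H at P ± 14.2·n: K = (13.601, 4.0805), H = (-13.601, -4.0805). Equal radii place G and T the same way about R: G = R + 14.2·n = (25.613, -35.956), T = R − 14.2·n = (-1.5894, -44.117). Then |PG| = |G − P| = 44.146.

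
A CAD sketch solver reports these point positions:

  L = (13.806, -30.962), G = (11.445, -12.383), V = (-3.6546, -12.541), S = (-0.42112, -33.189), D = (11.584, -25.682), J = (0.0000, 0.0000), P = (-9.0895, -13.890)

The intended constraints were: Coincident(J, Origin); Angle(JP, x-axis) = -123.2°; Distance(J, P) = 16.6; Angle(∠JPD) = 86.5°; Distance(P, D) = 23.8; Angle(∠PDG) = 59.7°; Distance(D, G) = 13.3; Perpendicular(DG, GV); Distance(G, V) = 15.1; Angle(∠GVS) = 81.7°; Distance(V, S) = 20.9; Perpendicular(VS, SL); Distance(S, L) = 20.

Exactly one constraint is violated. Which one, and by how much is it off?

Distance(S, L) = 20 — off by 5.60.

J = (0.00, 0.00) ✓; JP at -123.2° ✓; |JP| = 16.60 ✓; ∠JPD = 86.50° ✓; |PD| = 23.80 ✓; ∠PDG = 59.70° ✓; |DG| = 13.30 ✓; ∠(DG, GV) = 90.00° ✓; |GV| = 15.10 ✓; ∠GVS = 81.70° ✓; |VS| = 20.90 ✓; ∠(VS, SL) = 90.00° ✓; |SL| = 14.40 ✗.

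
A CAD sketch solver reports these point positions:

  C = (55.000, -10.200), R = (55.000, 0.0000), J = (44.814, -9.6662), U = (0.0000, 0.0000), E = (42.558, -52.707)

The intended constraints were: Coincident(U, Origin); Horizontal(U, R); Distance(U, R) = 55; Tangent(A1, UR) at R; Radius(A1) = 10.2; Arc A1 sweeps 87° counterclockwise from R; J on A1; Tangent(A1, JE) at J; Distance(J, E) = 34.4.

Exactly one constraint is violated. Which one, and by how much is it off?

Distance(J, E) = 34.4 — off by 8.70.

U = (0.00, 0.00) ✓; U.y = 0.00, R.y = 0.00 ✓; |UR| = 55.00 ✓; ∠(CR, RU) = 90.00° ✓; |CR| = 10.20 ✓; bearing(C→J) − bearing(C→R) = 87.00° ✓; |CJ| = 10.20 ✓; ∠(CJ, JE) = 90.00° ✓; |JE| = 43.10 ✗.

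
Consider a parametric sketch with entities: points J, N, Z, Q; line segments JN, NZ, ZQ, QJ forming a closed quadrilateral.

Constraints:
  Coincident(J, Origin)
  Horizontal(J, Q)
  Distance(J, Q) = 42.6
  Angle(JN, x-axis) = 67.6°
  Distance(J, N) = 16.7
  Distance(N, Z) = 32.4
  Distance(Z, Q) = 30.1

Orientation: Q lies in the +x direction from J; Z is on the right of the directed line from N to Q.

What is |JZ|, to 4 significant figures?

22.61

J is at the origin; JQ is horizontal with |JQ| = 42.6 and Q in +x, so Q = (42.6, 0). JN runs at 67.6° with |JN| = 16.7, so N = (6.364, 15.44). Z is determined by |NZ| = 32.4 and |ZQ| = 30.1 together: it lies at the intersection of circle(N, 32.4) and circle(Q, 30.1). With |NQ| = 39.39, the foot of the radical line on NQ is 21.52 from N and the perpendicular offset is √(32.4² − 21.52²) = 24.22. Taking the right-of-NQ solution: Z = (16.67, -15.28).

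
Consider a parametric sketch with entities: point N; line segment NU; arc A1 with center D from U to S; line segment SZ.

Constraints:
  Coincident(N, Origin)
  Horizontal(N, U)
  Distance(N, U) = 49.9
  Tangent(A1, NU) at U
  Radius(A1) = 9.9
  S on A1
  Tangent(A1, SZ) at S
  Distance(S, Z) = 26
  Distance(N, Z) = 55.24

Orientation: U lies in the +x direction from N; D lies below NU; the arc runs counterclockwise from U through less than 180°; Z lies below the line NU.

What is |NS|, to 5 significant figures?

41.365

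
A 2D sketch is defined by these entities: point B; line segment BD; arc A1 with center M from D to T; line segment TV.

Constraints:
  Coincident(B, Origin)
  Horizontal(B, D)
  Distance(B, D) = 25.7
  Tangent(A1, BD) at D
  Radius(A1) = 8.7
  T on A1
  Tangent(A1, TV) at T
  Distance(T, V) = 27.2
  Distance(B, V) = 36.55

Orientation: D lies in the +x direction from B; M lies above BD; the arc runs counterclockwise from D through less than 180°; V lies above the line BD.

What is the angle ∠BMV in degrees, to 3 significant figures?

82.0°

Checks: ∠(MD, DB) = 90.00° ✓; |MT| = 8.700 ✓; ∠(MT, TV) = 90.00° ✓; |TV| = 27.20 ✓; |BV| = 36.55 ✓.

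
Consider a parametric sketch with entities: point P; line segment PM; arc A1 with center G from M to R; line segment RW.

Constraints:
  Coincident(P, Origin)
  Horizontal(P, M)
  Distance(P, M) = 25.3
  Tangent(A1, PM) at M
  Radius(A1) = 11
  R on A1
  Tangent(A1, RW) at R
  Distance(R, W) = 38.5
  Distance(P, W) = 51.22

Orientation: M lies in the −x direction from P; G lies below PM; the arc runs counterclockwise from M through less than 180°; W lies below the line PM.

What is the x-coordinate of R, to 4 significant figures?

-34.56

Checks: |GM| = 11.00 ✓; |GR| = 11.00 ✓; ∠(GR, RW) = 90.00° ✓; |RW| = 38.50 ✓; |PW| = 51.22 ✓.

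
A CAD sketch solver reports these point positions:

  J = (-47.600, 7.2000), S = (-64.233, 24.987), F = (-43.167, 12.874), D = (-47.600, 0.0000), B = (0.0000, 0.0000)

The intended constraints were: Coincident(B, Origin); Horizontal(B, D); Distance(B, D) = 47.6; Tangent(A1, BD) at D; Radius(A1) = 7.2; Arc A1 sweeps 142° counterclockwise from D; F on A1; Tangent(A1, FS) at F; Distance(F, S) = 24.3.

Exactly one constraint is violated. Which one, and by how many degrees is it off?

Tangent(A1, FS) at F — off by 8.10°.

B = (0.00, 0.00) ✓; B.y = 0.00, D.y = 0.00 ✓; |BD| = 47.60 ✓; ∠(JD, DB) = 90.00° ✓; |JD| = 7.200 ✓; bearing(J→F) − bearing(J→D) = 142.0° ✓; |JF| = 7.200 ✓; ∠(JF, FS) = 81.90° ✗; |FS| = 24.30 ✓.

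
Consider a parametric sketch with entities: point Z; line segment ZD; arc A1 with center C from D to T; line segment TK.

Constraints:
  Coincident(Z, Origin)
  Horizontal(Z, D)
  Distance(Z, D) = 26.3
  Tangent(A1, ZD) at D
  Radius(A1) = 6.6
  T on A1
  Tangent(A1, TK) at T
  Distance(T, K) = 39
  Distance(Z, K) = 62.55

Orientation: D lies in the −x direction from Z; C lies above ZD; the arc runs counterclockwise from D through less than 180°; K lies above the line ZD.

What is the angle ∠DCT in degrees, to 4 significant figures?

134.3°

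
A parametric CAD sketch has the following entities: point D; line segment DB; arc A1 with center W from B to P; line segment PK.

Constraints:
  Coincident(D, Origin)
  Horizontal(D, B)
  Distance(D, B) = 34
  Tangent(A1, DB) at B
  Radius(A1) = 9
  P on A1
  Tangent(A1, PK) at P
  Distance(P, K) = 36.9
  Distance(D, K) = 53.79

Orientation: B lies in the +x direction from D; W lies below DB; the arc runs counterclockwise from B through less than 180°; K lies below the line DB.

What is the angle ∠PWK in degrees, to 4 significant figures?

76.29°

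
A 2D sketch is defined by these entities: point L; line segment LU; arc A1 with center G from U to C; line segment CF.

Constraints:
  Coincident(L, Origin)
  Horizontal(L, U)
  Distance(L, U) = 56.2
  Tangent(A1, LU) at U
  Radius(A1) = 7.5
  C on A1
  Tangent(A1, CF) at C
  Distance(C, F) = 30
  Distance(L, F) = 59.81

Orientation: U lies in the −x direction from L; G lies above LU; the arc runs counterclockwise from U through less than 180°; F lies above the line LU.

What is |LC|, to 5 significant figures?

49.222

Checks: L = (0.00, 0.00) ✓; |GC| = 7.500 ✓; ∠(GC, CF) = 90.00° ✓; |CF| = 30.00 ✓; |LF| = 59.81 ✓.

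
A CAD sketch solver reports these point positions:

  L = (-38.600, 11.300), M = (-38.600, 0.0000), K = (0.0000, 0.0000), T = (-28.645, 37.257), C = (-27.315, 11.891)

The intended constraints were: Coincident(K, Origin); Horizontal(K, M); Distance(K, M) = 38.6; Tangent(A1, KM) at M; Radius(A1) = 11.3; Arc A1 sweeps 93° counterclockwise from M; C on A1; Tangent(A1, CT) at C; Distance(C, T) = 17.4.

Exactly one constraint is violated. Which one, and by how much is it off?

Distance(C, T) = 17.4 — off by 8.00.

K = (0.00, 0.00) ✓; K.y = 0.00, M.y = 0.00 ✓; |KM| = 38.60 ✓; ∠(LM, MK) = 90.00° ✓; |LM| = 11.30 ✓; bearing(L→C) − bearing(L→M) = 93.00° ✓; |LC| = 11.30 ✓; ∠(LC, CT) = 90.00° ✓; |CT| = 25.40 ✗.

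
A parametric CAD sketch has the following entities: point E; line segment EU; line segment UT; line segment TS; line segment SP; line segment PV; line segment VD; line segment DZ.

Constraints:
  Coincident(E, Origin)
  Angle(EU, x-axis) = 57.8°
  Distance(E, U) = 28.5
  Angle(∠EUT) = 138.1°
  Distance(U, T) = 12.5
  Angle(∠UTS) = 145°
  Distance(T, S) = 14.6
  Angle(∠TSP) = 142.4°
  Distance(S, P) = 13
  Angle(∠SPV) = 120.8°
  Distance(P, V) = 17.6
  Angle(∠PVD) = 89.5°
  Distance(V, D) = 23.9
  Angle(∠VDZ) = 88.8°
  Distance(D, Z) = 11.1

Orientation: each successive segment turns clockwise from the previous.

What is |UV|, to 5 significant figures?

37.753

∠TSP = 142.4° gives SP at -56.700° from the x-axis; with |SP| = 13.0, P = (48.142, 11.898). ∠SPV = 120.8° gives PV at -115.90° from the x-axis; with |PV| = 17.6, V = (40.455, -3.9341). Then |UV| = |V − U| = 37.753.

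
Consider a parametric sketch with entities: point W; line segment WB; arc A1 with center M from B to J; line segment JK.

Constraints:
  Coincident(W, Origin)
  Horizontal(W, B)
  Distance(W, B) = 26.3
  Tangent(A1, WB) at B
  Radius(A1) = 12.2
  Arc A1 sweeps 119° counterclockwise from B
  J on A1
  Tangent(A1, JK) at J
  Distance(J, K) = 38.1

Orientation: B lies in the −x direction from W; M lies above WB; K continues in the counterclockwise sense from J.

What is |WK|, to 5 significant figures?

61.715

W is at the origin; WB is horizontal with |WB| = 26.3 and B on the −x side, so B = (-26.300, 0.0000). Tangency of A1 to WB means the radius MB is perpendicular to WB, so M = B + (0, 12.2) = (-26.300, 12.200). On A1, B sits at bearing -90° from M; a 119° counterclockwise sweep puts J at bearing 29°, so J = M + 12.2·(cos 29°, sin 29°) = (-15.630, 18.115). Tangency of A1 to JK means the radius MJ is perpendicular to JK, so JK runs along (−sin 29°, cos 29°); with |JK| = 38.1, K = (-34.101, 51.438). Then |WK| = |K − W| = 61.715.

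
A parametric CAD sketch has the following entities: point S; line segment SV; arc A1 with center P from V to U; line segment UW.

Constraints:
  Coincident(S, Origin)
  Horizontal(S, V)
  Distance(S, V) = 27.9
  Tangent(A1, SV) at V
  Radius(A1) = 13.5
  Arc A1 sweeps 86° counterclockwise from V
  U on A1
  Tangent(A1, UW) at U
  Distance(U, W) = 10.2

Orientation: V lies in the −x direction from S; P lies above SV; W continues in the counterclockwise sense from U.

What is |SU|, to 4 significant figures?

19.13

S is at the origin; SV is horizontal with |SV| = 27.9 and V on the −x side, so V = (-27.90, 0.000). A1 meets SV tangentially, so PV is at right angles to SV, so P = V + (0, 13.5) = (-27.90, 13.50). On A1, V sits at bearing -90° from P; an 86° counterclockwise sweep puts U at bearing -4°, so U = P + 13.5·(cos -4°, sin -4°) = (-14.43, 12.56). Then |SU| = |U − S| = 19.13.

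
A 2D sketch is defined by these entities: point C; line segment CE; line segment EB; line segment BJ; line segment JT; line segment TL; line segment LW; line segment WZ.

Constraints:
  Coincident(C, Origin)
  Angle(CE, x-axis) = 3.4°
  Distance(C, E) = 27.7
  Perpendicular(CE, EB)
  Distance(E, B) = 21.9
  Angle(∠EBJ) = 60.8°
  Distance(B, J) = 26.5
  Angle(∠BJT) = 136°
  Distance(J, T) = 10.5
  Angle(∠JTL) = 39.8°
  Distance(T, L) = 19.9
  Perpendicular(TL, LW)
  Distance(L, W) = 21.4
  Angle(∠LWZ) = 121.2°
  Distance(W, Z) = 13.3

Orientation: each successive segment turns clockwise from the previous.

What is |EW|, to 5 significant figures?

34.995

C is at the origin; CE runs at 3.4° with length 27.7, so E = (27.651, 1.6428). CE is perpendicular to EB, so EB runs at -86.600°; with |EB| = 21.9, B = (28.950, -20.219). ∠EBJ = 60.8° gives BJ at 154.20° from the x-axis; with |BJ| = 26.5, J = (5.0916, -8.6850). ∠BJT = 136.0° gives JT at 110.20° from the x-axis; with |JT| = 10.5, T = (1.4660, 1.1691). ∠JTL = 39.8° gives TL at -30.000° from the x-axis; with |TL| = 19.9, L = (18.700, -8.7809). The perpendicularity gives LW at right angles to TL, so LW runs at -120.00°; with |LW| = 21.4, W = (7.9999, -27.314). Then |EW| = |W − E| = 34.995.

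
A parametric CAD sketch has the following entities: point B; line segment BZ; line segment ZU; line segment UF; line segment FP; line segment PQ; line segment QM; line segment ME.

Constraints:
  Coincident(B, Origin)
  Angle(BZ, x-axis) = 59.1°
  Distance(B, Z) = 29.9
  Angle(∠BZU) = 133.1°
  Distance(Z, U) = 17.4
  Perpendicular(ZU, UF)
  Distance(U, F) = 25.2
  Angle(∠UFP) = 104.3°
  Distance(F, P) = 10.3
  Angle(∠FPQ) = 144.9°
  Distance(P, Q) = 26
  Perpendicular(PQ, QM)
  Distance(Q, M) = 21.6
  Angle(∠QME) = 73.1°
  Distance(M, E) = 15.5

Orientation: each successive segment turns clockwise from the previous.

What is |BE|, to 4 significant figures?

27.35

B is at the origin; BZ runs at 59.1° with length 29.9, so Z = (15.35, 25.66). ∠BZU = 133.1° gives ZU at 12.20° from the x-axis; with |ZU| = 17.4, U = (32.36, 29.33). ZU is perpendicular to UF, so UF runs at -77.80°; with |UF| = 25.2, F = (37.69, 4.702). ∠UFP = 104.3° gives FP at -153.5° from the x-axis; with |FP| = 10.3, P = (28.47, 0.1065). ∠FPQ = 144.9° gives PQ at 171.4° from the x-axis; with |PQ| = 26.0, Q = (2.762, 3.994). The perpendicularity gives QM at right angles to PQ, so QM runs at 81.40°; with |QM| = 21.6, M = (5.992, 25.35). ∠QME = 73.1° gives ME at -25.50° from the x-axis; with |ME| = 15.5, E = (19.98, 18.68). Then |BE| = |E − B| = 27.35.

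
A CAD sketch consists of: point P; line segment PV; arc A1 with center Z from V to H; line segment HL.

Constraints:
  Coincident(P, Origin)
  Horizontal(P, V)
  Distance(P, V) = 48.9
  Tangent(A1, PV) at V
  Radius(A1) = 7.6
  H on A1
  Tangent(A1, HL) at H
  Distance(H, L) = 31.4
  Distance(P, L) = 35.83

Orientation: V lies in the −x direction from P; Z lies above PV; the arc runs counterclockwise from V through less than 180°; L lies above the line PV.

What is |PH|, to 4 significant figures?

43.08

Checks: P.y = 0.00, V.y = 0.00 ✓; |ZH| = 7.600 ✓; ∠(ZH, HL) = 90.00° ✓; |HL| = 31.40 ✓; |PL| = 35.83 ✓.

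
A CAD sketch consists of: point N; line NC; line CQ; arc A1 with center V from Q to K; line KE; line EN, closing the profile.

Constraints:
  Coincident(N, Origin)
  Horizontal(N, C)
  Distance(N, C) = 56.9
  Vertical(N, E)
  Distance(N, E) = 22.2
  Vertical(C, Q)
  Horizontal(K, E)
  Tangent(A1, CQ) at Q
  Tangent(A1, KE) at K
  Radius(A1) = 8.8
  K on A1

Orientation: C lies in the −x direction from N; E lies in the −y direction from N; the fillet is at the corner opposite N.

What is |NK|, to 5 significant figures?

52.976

N is at the origin; N and C share the same y with |NC| = 56.9 and C on the −x side, so C = (-56.900, 0.0000). NE is vertical with |NE| = 22.2 and E on the −y side, so E = (0.0000, -22.200). The virtual corner opposite N is at (-56.900, -22.200). A1 meets CQ tangentially, so VQ is at right angles to CQ and since A1 is tangent to KE there, VK ⟂ KE, with radius 8.8, so the center V sits 8.8 in from both sides at V = (-48.100, -13.400). That places the tangent points at Q = (-56.900, -13.400) on CQ and K = (-48.100, -22.200) on KE. Then |NK| = |K − N| = 52.976.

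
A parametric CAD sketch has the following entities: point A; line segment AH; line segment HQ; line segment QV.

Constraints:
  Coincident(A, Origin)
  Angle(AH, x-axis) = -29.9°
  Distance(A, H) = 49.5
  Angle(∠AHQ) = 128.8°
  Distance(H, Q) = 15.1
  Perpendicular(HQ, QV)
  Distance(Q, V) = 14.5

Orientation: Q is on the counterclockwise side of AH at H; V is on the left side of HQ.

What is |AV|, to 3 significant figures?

52.0

∠AHQ = 128.8°, so HQ runs at -29.9° + (180° − 128.8°) = 21.3° from the x-axis; with |HQ| = 15.1, Q = H + 15.1·(cos 21.3°, sin 21.3°) = (57.0, -19.2). HQ is perpendicular to QV; with |QV| = 14.5 on the left of HQ, V = Q + 14.5·(-0.363, 0.932) = (51.7, -5.68). Then |AV| = |V − A| = 52.0.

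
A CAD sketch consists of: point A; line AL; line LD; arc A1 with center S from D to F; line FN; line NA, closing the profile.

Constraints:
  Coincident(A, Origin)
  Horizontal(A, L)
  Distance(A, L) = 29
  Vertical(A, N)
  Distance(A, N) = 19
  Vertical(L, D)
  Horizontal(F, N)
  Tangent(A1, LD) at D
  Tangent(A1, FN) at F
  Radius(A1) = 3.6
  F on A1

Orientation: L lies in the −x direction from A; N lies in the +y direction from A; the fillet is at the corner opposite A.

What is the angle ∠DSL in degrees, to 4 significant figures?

76.84°

A is at the origin; A and L share the same y with |AL| = 29.0 and L on the −x side, so L = (-29.00, 0.000). AN is vertical with |AN| = 19.0 and N on the +y side, so N = (0.000, 19.00). The virtual corner opposite A is at (-29.00, 19.00). Tangency of A1 to LD means the radius SD is perpendicular to LD and tangency of A1 to FN means the radius SF is perpendicular to FN, with radius 3.6, so the center S sits 3.6 in from both sides at S = (-25.40, 15.40). That places the tangent points at D = (-29.00, 15.40) on LD and F = (-25.40, 19.00) on FN. Then cos ∠DSL = SD·SL / (|SD||SL|), giving 76.84°.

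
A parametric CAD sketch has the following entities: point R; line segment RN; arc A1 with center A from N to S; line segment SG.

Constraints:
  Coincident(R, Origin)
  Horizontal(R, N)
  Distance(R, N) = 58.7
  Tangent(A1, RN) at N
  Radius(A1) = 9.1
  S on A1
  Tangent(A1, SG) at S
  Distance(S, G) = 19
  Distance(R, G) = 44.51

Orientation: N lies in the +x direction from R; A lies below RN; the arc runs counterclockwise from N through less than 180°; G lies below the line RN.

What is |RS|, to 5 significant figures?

51.469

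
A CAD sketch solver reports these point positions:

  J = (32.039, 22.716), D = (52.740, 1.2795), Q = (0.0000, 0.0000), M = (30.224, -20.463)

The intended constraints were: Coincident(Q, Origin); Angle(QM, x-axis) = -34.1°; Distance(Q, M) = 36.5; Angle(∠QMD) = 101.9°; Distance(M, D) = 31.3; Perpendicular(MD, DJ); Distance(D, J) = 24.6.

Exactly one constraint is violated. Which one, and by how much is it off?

Distance(D, J) = 24.6 — off by 5.20.

Q = (0.00, 0.00) ✓; QM at -34.10° ✓; |QM| = 36.50 ✓; ∠QMD = 101.9° ✓; |MD| = 31.30 ✓; ∠(MD, DJ) = 90.00° ✓; |DJ| = 29.80 ✗.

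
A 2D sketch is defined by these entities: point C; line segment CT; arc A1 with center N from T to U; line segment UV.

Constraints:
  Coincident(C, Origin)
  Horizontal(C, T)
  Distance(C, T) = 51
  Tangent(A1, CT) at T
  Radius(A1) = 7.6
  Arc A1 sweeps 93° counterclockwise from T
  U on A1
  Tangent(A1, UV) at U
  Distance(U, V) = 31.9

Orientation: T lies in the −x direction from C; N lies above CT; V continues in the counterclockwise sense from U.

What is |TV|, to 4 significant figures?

40.29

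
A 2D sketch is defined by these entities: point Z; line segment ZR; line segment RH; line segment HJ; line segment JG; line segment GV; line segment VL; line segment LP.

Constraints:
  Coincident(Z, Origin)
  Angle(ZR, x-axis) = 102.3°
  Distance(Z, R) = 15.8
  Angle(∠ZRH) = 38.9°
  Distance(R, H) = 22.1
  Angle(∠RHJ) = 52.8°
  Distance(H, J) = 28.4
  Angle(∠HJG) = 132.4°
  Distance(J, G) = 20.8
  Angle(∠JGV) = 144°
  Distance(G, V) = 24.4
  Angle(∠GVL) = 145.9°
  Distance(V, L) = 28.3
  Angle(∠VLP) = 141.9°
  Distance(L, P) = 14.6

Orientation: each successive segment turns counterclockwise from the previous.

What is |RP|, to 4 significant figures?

53.31

Z is at the origin; ZR runs at 102.3° with length 15.8, so R = (-3.366, 15.44). ∠ZRH = 38.9° gives RH at -116.6° from the x-axis; with |RH| = 22.1, H = (-13.26, -4.323). ∠RHJ = 52.8° gives HJ at 10.60° from the x-axis; with |HJ| = 28.4, J = (14.65, 0.9007). ∠HJG = 132.4° gives JG at 58.20° from the x-axis; with |JG| = 20.8, G = (25.61, 18.58). ∠JGV = 144.0° gives GV at 94.20° from the x-axis; with |GV| = 24.4, V = (23.83, 42.91). ∠GVL = 145.9° gives VL at 128.3° from the x-axis; with |VL| = 28.3, L = (6.288, 65.12). ∠VLP = 141.9° gives LP at 166.4° from the x-axis; with |LP| = 14.6, P = (-7.903, 68.56). Then |RP| = |P − R| = 53.31.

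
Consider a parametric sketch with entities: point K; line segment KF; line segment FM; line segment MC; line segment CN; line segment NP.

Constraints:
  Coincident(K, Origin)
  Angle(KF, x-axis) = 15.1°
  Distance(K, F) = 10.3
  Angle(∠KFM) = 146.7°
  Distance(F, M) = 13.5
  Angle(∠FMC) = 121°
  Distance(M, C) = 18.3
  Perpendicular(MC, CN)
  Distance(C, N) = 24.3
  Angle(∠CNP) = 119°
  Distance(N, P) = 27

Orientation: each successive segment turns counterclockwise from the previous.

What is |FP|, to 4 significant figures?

25.87

The perpendicularity gives CN at right angles to MC, so CN runs at -162.6°; with |CN| = 24.3, N = (-9.753, 22.97). ∠CNP = 119.0° gives NP at -101.6° from the x-axis; with |NP| = 27.0, P = (-15.18, -3.474). Then |FP| = |P − F| = 25.87.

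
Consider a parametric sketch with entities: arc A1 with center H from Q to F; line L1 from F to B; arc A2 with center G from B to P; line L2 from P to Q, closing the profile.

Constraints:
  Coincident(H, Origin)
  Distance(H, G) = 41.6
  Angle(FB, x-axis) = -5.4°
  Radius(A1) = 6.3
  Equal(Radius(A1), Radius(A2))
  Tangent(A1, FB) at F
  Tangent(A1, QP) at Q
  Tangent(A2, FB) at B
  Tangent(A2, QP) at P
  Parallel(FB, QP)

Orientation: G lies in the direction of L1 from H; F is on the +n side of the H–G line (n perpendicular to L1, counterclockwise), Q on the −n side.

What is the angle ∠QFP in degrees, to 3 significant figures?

73.1°

The slot axis is L1's direction at -5.4°, so u = (cos -5.4°, sin -5.4°) = (0.996, -0.0941) and n = (−sin -5.4°, cos -5.4°) = (0.0941, 0.996). H is at the origin and G lies 41.6 along u from H, so G = 41.6·u = (41.4, -3.91). Tangency of A1 to both parallel lines with radius 6.3 puts F and Q at H ± 6.3·n: F = (0.593, 6.27), Q = (-0.593, -6.27). Equal radii place B and P the same way about G: B = G + 6.3·n = (42.0, 2.36), P = G − 6.3·n = (40.8, -10.2). Then cos ∠QFP = FQ·FP / (|FQ||FP|), giving 73.1°.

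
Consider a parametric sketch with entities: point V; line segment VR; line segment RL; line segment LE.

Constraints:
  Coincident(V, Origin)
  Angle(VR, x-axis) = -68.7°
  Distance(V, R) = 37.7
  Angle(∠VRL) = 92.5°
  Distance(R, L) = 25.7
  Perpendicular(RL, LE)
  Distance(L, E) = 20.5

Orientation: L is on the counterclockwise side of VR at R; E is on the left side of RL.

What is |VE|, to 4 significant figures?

32.29

V is at the origin; VR runs at -68.7° with length 37.7, so R = 37.7·(cos -68.7°, sin -68.7°) = (13.69, -35.12). ∠VRL = 92.5°, so RL runs at -68.7° + (180° − 92.5°) = 18.80° from the x-axis; with |RL| = 25.7, L = R + 25.7·(cos 18.80°, sin 18.80°) = (38.02, -26.84). RL is perpendicular to LE; with |LE| = 20.5 on the left of RL, E = L + 20.5·(-0.3223, 0.9466) = (31.42, -7.436). Then |VE| = |E − V| = 32.29.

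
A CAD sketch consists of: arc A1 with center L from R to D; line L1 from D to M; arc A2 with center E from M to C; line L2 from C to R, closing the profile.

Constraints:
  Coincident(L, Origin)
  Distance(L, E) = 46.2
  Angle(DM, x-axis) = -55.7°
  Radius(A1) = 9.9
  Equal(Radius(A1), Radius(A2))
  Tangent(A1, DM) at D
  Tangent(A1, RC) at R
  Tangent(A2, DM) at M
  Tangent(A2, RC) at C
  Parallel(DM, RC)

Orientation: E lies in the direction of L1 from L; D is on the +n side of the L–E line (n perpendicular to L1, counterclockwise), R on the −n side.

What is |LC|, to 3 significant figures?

47.2

Tangency of A1 to both parallel lines with radius 9.9 puts D and R at L ± 9.9·n: D = (8.18, 5.58), R = (-8.18, -5.58). Equal radii place M and C the same way about E: M = E + 9.9·n = (34.2, -32.6), C = E − 9.9·n = (17.9, -43.7). Then |LC| = |C − L| = 47.2.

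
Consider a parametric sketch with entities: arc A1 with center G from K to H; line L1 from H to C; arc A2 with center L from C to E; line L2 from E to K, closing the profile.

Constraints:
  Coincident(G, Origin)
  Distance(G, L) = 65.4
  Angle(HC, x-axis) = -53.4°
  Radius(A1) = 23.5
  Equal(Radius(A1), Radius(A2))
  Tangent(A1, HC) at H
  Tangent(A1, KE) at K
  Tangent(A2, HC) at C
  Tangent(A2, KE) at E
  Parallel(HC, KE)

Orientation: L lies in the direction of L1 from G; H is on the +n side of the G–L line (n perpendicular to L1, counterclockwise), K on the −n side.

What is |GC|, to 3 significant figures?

69.5

Tangency of A1 to both parallel lines with radius 23.5 puts H and K at G ± 23.5·n: H = (18.9, 14.0), K = (-18.9, -14.0). Equal radii place C and E the same way about L: C = L + 23.5·n = (57.9, -38.5), E = L − 23.5·n = (20.1, -66.5). Then |GC| = |C − G| = 69.5.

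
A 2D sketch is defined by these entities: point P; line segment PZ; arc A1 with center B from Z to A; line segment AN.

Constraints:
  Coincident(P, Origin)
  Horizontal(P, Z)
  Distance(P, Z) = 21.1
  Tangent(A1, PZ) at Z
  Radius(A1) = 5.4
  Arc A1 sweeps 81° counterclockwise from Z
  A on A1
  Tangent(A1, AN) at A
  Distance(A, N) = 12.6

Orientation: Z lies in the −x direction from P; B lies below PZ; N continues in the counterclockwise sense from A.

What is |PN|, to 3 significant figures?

33.1

On A1, Z sits at bearing 90° from B; an 81° counterclockwise sweep puts A at bearing 171°, so A = B + 5.4·(cos 171°, sin 171°) = (-26.4, -4.56). Tangency of A1 to AN means the radius BA is perpendicular to AN, so AN runs along (−sin 171°, cos 171°); with |AN| = 12.6, N = (-28.4, -17.0). Then |PN| = |N − P| = 33.1.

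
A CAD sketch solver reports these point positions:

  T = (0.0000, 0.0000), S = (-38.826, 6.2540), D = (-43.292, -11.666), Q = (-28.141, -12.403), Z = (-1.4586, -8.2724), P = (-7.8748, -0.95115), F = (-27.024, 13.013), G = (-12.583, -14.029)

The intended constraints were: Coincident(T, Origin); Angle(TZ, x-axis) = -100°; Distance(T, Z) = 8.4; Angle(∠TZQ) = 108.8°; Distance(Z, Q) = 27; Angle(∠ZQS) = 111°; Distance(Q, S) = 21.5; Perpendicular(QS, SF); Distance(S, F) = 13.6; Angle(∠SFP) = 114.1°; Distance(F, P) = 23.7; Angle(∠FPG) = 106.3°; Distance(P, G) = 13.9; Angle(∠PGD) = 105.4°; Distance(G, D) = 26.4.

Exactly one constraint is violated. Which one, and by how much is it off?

Distance(G, D) = 26.4 — off by 4.40.

T = (0.00, 0.00) ✓; TZ at -100.0° ✓; |TZ| = 8.400 ✓; ∠TZQ = 108.8° ✓; |ZQ| = 27.00 ✓; ∠ZQS = 111.0° ✓; |QS| = 21.50 ✓; ∠(QS, SF) = 90.00° ✓; |SF| = 13.60 ✓; ∠SFP = 114.1° ✓; |FP| = 23.70 ✓; ∠FPG = 106.3° ✓; |PG| = 13.90 ✓; ∠PGD = 105.4° ✓; |GD| = 30.80 ✗.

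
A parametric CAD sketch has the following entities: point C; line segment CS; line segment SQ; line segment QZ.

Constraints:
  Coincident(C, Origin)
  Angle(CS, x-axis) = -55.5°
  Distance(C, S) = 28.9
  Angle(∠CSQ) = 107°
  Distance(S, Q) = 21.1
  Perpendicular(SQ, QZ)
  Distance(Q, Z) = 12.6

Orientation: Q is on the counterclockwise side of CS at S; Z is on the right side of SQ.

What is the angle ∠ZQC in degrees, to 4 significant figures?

133.1°

C is at the origin; CS runs at -55.5° with length 28.9, so S = 28.9·(cos -55.5°, sin -55.5°) = (16.37, -23.82). ∠CSQ = 107.0°, so SQ runs at -55.5° + (180° − 107.0°) = 17.50° from the x-axis; with |SQ| = 21.1, Q = S + 21.1·(cos 17.50°, sin 17.50°) = (36.49, -17.47). SQ is perpendicular to QZ; with |QZ| = 12.6 on the right of SQ, Z = Q + 12.6·(0.3007, -0.9537) = (40.28, -29.49). Then cos ∠ZQC = QZ·QC / (|QZ||QC|), giving 133.1°.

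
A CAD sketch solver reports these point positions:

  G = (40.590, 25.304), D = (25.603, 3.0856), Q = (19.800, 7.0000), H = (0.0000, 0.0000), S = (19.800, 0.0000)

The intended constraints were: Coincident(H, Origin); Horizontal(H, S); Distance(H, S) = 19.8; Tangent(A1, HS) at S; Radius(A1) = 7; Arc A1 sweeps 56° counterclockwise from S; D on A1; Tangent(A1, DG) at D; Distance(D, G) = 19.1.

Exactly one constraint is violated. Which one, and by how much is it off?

Distance(D, G) = 19.1 — off by 7.70.

H = (0.00, 0.00) ✓; H.y = 0.00, S.y = 0.00 ✓; |HS| = 19.80 ✓; ∠(QS, SH) = 90.00° ✓; |QS| = 7.000 ✓; bearing(Q→D) − bearing(Q→S) = 56.00° ✓; |QD| = 7.000 ✓; ∠(QD, DG) = 90.00° ✓; |DG| = 26.80 ✗.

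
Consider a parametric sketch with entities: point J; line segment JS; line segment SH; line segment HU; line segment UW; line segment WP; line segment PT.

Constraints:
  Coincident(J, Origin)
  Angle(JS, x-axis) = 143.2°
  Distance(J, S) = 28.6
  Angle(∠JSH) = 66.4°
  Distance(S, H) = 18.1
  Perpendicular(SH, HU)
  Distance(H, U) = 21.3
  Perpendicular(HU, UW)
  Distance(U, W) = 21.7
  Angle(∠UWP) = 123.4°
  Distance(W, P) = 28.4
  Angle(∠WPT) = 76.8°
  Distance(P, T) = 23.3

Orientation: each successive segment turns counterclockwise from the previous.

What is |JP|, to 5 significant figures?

41.958

The perpendicularity gives UW at right angles to HU, so UW runs at 76.800°; with |UW| = 21.7, W = (-1.3416, 15.773). ∠UWP = 123.4° gives WP at 133.40° from the x-axis; with |WP| = 28.4, P = (-20.855, 36.408). Then |JP| = |P − J| = 41.958.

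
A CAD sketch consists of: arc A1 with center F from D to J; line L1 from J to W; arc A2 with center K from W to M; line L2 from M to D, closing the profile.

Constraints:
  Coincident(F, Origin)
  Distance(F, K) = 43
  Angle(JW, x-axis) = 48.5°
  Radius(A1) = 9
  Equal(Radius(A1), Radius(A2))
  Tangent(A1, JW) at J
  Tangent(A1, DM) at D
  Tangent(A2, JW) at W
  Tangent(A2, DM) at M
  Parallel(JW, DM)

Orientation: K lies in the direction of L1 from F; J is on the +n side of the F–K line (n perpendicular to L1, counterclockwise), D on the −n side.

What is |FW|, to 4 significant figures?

43.93

The slot axis is L1's direction at 48.5°, so u = (cos 48.5°, sin 48.5°) = (0.6626, 0.7490) and n = (−sin 48.5°, cos 48.5°) = (-0.7490, 0.6626). F is at the origin and K lies 43.0 along u from F, so K = 43.0·u = (28.49, 32.21). Tangency of A1 to both parallel lines with radius 9.0 puts J and D at F ± 9.0·n: J = (-6.741, 5.964), D = (6.741, -5.964). Equal radii place W and M the same way about K: W = K + 9.0·n = (21.75, 38.17), M = K − 9.0·n = (35.23, 26.24). Then |FW| = |W − F| = 43.93.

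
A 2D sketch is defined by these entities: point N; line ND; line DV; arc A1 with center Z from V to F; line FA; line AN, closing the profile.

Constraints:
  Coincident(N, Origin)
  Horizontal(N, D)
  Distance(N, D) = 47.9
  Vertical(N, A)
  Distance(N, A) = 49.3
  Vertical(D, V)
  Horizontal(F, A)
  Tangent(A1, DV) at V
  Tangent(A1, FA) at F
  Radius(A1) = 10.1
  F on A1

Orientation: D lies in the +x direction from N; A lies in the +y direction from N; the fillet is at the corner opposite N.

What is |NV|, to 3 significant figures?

61.9

N is at the origin; ND is horizontal with |ND| = 47.9 and D on the +x side, so D = (47.9, 0.00). N and A share the same x with |NA| = 49.3 and A on the +y side, so A = (0.00, 49.3). The virtual corner opposite N is at (47.9, 49.3). Since A1 is tangent to DV there, ZV ⟂ DV and the tangent condition forces ZF to be normal to FA, with radius 10.1, so the center Z sits 10.1 in from both sides at Z = (37.8, 39.2). That places the tangent points at V = (47.9, 39.2) on DV and F = (37.8, 49.3) on FA. Then |NV| = |V − N| = 61.9.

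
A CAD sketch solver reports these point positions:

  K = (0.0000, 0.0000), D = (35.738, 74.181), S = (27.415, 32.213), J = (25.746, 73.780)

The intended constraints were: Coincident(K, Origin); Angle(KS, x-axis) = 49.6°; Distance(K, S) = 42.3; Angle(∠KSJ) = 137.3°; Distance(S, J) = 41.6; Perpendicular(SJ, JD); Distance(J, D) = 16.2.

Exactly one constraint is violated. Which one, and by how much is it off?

Distance(J, D) = 16.2 — off by 6.20.

K = (0.00, 0.00) ✓; KS at 49.60° ✓; |KS| = 42.30 ✓; ∠KSJ = 137.3° ✓; |SJ| = 41.60 ✓; ∠(SJ, JD) = 90.00° ✓; |JD| = 10.00 ✗.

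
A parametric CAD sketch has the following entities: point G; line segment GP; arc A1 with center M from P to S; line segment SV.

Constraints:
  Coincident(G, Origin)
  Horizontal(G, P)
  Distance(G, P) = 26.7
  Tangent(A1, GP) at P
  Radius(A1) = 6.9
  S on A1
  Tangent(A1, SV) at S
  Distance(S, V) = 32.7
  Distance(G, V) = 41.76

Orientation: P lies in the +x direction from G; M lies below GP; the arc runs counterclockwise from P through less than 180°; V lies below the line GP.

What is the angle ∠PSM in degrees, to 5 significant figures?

48.364°

G is at the origin; G and P share the same y with |GP| = 26.7 and P on the +x side, so P = (26.700, 0.0000). Tangency of A1 to GP means the radius MP is perpendicular to GP, so M = P + (0, -6.9) = (26.700, -6.9000). Since MS ⟂ SV (tangency), |MV| = √(6.9² + 32.7²) = 33.420 regardless of where S sits on A1. So V lies on both circle(G, 41.76) and circle(M, 33.420); the below-GP intersection is V = (16.016, -38.566). S is the foot of the tangent from V: S = (19.848, -6.0916).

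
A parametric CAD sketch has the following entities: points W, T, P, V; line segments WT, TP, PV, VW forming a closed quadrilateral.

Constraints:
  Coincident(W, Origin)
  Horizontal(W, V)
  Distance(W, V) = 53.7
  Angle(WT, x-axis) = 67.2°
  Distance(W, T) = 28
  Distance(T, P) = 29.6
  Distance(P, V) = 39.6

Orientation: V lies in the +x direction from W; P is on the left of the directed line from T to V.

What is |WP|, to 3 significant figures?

53.0

Checks: |TP| = 29.60 ✓; |PV| = 39.60 ✓.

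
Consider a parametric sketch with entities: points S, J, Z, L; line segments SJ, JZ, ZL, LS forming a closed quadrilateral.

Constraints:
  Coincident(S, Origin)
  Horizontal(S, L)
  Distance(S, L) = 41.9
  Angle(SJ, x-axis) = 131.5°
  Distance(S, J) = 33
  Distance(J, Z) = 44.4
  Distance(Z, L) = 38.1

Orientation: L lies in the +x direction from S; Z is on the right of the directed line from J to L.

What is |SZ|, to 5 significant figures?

11.686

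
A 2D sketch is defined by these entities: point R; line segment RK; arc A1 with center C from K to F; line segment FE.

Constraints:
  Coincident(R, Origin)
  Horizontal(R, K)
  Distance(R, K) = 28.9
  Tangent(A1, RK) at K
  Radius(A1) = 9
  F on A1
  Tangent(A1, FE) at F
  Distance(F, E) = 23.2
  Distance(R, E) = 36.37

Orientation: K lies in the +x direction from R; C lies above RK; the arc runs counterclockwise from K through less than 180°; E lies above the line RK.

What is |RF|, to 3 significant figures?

38.4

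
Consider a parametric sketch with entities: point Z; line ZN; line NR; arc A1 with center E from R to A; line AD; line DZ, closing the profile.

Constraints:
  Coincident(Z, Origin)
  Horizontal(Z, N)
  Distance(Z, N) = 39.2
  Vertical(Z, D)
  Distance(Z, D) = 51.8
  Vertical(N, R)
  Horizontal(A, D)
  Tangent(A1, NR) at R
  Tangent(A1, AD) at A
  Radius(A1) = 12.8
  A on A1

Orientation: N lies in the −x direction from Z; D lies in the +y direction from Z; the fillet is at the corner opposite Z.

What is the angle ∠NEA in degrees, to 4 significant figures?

161.8°

The virtual corner opposite Z is at (-39.20, 51.80). The tangent condition forces ER to be normal to NR and since A1 is tangent to AD there, EA ⟂ AD, with radius 12.8, so the center E sits 12.8 in from both sides at E = (-26.40, 39.00). That places the tangent points at R = (-39.20, 39.00) on NR and A = (-26.40, 51.80) on AD. Then cos ∠NEA = EN·EA / (|EN||EA|), giving 161.8°.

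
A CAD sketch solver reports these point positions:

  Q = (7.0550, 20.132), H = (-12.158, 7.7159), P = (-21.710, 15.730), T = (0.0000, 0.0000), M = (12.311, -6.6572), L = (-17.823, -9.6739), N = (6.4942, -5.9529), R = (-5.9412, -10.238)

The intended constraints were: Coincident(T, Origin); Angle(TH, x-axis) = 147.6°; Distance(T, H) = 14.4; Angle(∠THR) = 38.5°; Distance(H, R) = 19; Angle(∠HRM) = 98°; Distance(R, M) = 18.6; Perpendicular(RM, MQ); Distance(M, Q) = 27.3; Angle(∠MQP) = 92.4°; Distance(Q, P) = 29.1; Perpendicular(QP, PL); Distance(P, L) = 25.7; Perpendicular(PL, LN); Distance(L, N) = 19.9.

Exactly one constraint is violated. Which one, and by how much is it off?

Distance(L, N) = 19.9 — off by 4.70.

T = (0.00, 0.00) ✓; TH at 147.6° ✓; |TH| = 14.40 ✓; ∠THR = 38.50° ✓; |HR| = 19.00 ✓; ∠HRM = 98.00° ✓; |RM| = 18.60 ✓; ∠(RM, MQ) = 90.00° ✓; |MQ| = 27.30 ✓; ∠MQP = 92.40° ✓; |QP| = 29.10 ✓; ∠(QP, PL) = 90.00° ✓; |PL| = 25.70 ✓; ∠(PL, LN) = 90.00° ✓; |LN| = 24.60 ✗.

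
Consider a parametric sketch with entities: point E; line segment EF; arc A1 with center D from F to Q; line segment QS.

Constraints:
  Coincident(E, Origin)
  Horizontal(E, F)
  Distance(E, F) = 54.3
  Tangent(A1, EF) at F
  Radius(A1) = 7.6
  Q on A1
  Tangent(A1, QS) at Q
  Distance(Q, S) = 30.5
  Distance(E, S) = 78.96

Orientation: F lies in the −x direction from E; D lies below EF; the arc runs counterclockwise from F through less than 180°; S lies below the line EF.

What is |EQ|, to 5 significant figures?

61.721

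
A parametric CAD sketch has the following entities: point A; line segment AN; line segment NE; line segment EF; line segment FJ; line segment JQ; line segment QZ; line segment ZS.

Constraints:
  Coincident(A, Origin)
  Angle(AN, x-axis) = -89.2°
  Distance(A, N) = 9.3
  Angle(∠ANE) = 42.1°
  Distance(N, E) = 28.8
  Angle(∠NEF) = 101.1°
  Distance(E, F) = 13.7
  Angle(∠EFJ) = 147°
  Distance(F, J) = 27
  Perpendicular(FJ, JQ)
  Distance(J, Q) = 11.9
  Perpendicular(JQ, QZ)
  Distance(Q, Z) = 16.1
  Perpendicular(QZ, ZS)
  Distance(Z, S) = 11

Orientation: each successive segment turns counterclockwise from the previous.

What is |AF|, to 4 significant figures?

25.57

A is at the origin; AN runs at -89.2° with length 9.3, so N = (0.1298, -9.299). ∠ANE = 42.1° gives NE at 48.70° from the x-axis; with |NE| = 28.8, E = (19.14, 12.34). ∠NEF = 101.1° gives EF at 127.6° from the x-axis; with |EF| = 13.7, F = (10.78, 23.19). Then |AF| = |F − A| = 25.57.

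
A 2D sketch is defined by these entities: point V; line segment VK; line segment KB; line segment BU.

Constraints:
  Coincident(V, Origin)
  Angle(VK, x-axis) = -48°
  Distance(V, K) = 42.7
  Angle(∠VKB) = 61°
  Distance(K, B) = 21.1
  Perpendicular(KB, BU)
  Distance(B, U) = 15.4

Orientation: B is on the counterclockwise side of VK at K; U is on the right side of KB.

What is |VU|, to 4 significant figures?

52.75

∠VKB = 61.0°, so KB runs at -48.0° + (180° − 61.0°) = 71.00° from the x-axis; with |KB| = 21.1, B = K + 21.1·(cos 71.00°, sin 71.00°) = (35.44, -11.78). KB ⟂ BU; with |BU| = 15.4 on the right of KB, U = B + 15.4·(0.9455, -0.3256) = (50.00, -16.80). Then |VU| = |U − V| = 52.75.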